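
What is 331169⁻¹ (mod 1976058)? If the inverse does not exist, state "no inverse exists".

Apply the Euclidean algorithm to 1976058 and 331169:
1976058 = 5×331169 + 320213
331169 = 1×320213 + 10956
320213 = 29×10956 + 2489
10956 = 4×2489 + 1000
2489 = 2×1000 + 489
1000 = 2×489 + 22
489 = 22×22 + 5
22 = 4×5 + 2
5 = 2×2 + 1
2 = 2×1 + 0
Since gcd(331169, 1976058) = 1, back-substitute to write 1 as a combination:
1 = 5 − 2·2
1 = −2·22 + 9·5
1 = 9·489 − 200·22
1 = −200·1000 + 409·489
1 = 409·2489 − 1018·1000
1 = −1018·10956 + 4481·2489
1 = 4481·320213 − 130967·10956
1 = −130967·331169 + 135448·320213
1 = 135448·1976058 − 808207·331169
So 331169·(-808207) ≡ 1 (mod 1976058), and -808207 ≡ 1167851 (mod 1976058).

1167851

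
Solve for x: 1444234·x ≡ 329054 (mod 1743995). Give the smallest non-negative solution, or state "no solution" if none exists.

First find gcd(1444234, 1743995):
1743995 = 1*1444234 + 299761
1444234 = 4*299761 + 245190
299761 = 1*245190 + 54571
245190 = 4*54571 + 26906
54571 = 2*26906 + 759
26906 = 35*759 + 341
759 = 2*341 + 77
341 = 4*77 + 33
77 = 2*33 + 11
33 = 3*11 + 0
gcd = 11 and 11 | 329054, so solutions exist. Divide through by 11: 131294x ≡ 29914 (mod 158545).
Now find 131294⁻¹ mod 158545:
158545 = 1×131294 + 27251
131294 = 4×27251 + 22290
27251 = 1×22290 + 4961
22290 = 4×4961 + 2446
4961 = 2×2446 + 69
2446 = 35×69 + 31
69 = 2×31 + 7
31 = 4×7 + 3
7 = 2×3 + 1
3 = 3×1 + 0
Back-substitute:
1 = 7 − 2·3
1 = −2·31 + 9·7
1 = 9·69 − 20·31
1 = −20·2446 + 709·69
1 = 709·4961 − 1438·2446
1 = −1438·22290 + 6461·4961
1 = 6461·27251 − 7899·22290
1 = −7899·131294 + 38057·27251
1 = 38057·158545 − 45956·131294
So 131294·(-45956) ≡ 1 (mod 158545), i.e. 131294⁻¹ ≡ 112589.
Then x ≡ 112589·29914 ≡ 15911 (mod 158545); the smallest non-negative solution is x = 15911.

15911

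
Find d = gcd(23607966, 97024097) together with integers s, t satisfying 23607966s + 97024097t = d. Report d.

Apply Euclid's algorithm to 97024097 and 23607966:
97024097 = 4*23607966 + 2592233
23607966 = 9*2592233 + 277869
2592233 = 9*277869 + 91412
277869 = 3*91412 + 3633
91412 = 25*3633 + 587
3633 = 6*587 + 111
587 = 5*111 + 32
111 = 3*32 + 15
32 = 2*15 + 2
15 = 7*2 + 1
2 = 2*1 + 0
gcd(23607966, 97024097) = 1.
Back-substituting:
1 = 15 − 7·2
1 = −7·32 + 15·15
1 = 15·111 − 52·32
1 = −52·587 + 275·111
1 = 275·3633 − 1702·587
1 = −1702·91412 + 42825·3633
1 = 42825·277869 − 130177·91412
1 = −130177·2592233 + 1214418·277869
1 = 1214418·23607966 − 11059939·2592233
1 = −11059939·97024097 + 45454174·23607966
So 1 = (-11059939)·97024097 + (45454174)·23607966.

1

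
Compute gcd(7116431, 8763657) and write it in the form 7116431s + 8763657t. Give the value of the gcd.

7

Euclidean algorithm:
8763657 = 1·7116431 + 1647226
7116431 = 4·1647226 + 527527
1647226 = 3·527527 + 64645
527527 = 8·64645 + 10367
64645 = 6·10367 + 2443
10367 = 4·2443 + 595
2443 = 4·595 + 63
595 = 9·63 + 28
63 = 2·28 + 7
28 = 4·7 + 0
gcd(7116431, 8763657) = 7.
Working backward:
7 = 63 − 2·28
7 = −2·595 + 19·63
7 = 19·2443 − 78·595
7 = −78·10367 + 331·2443
7 = 331·64645 − 2064·10367
7 = −2064·527527 + 16843·64645
7 = 16843·1647226 − 52593·527527
7 = −52593·7116431 + 227215·1647226
7 = 227215·8763657 − 279808·7116431
So 7 = (227215)·8763657 + (-279808)·7116431.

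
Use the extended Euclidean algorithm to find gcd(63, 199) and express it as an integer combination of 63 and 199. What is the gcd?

Apply Euclid's algorithm to 199 and 63:
199 = 3·63 + 10
63 = 6·10 + 3
10 = 3·3 + 1
3 = 3·1 + 0
gcd(63, 199) = 1.
Express as a combination:
1 = 10 − 3·3
1 = −3·63 + 19·10
1 = 19·199 − 60·63
So 1 = (19)·199 + (-60)·63.

1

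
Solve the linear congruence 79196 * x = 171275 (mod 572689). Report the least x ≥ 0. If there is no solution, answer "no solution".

25666

First find gcd(79196, 572689):
572689 = 7*79196 + 18317
79196 = 4*18317 + 5928
18317 = 3*5928 + 533
5928 = 11*533 + 65
533 = 8*65 + 13
65 = 5*13 + 0
gcd = 13 and 13 | 171275, so solutions exist. Divide through by 13: 6092x ≡ 13175 (mod 44053).
Now find 6092⁻¹ mod 44053:
44053 = 7×6092 + 1409
6092 = 4×1409 + 456
1409 = 3×456 + 41
456 = 11×41 + 5
41 = 8×5 + 1
5 = 5×1 + 0
Back-substitute:
1 = 41 − 8·5
1 = −8·456 + 89·41
1 = 89·1409 − 275·456
1 = −275·6092 + 1189·1409
1 = 1189·44053 − 8598·6092
So 6092·(-8598) ≡ 1 (mod 44053), i.e. 6092⁻¹ ≡ 35455.
Then x ≡ 35455·13175 ≡ 25666 (mod 44053); the smallest non-negative solution is x = 25666.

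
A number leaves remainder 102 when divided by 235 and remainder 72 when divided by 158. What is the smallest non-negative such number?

22192

Write x = 102 + 235·k. Then 235·k ≡ 72 − 102 ≡ 128 (mod 158).
Need 235⁻¹ mod 158. Extended Euclid on (158, 77):
158 = 2×77 + 4
77 = 19×4 + 1
4 = 4×1 + 0
Back-substitute:
1 = 77 − 19·4
1 = −19·158 + 39·77
235⁻¹ ≡ 39 (mod 158), so k ≡ 39·128 ≡ 94 (mod 158).
x = 102 + 235·94 = 22192.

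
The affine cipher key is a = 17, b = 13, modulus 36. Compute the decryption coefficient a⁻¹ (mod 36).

17

Run Euclid on (36, 17):
36 = 2×17 + 2
17 = 8×2 + 1
2 = 2×1 + 0
The gcd is 1. Working backward:
1 = 17 − 8·2
1 = −8·36 + 17·17
So 17·17 ≡ 1 (mod 36).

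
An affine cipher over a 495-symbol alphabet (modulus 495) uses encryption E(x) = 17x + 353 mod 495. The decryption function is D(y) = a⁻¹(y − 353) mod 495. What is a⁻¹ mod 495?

Apply the Euclidean algorithm to 495 and 17:
495 = 29×17 + 2
17 = 8×2 + 1
2 = 2×1 + 0
Since gcd(17, 495) = 1, back-substitute to write 1 as a combination:
1 = 17 − 8·2
1 = −8·495 + 233·17
So 17·233 ≡ 1 (mod 495).

233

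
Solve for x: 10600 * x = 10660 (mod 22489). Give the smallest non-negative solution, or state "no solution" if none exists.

10312

First find gcd(10600, 22489):
22489 = 2*10600 + 1289
10600 = 8*1289 + 288
1289 = 4*288 + 137
288 = 2*137 + 14
137 = 9*14 + 11
14 = 1*11 + 3
11 = 3*3 + 2
3 = 1*2 + 1
2 = 2*1 + 0
gcd = 1, so a unique solution mod 22489 exists.
Back-substitute for the Bézout coefficients:
1 = 3 − 2
1 = −11 + 4·3
1 = 4·14 − 5·11
1 = −5·137 + 49·14
1 = 49·288 − 103·137
1 = −103·1289 + 461·288
1 = 461·10600 − 3791·1289
1 = −3791·22489 + 8043·10600
So 10600·(8043) ≡ 1 (mod 22489), giving 10600⁻¹ ≡ 8043.
x ≡ 10600⁻¹·10660 ≡ 8043·10660 ≡ 10312 (mod 22489).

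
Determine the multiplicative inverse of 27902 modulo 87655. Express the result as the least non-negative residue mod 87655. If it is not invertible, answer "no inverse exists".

58888

Extended Euclidean algorithm:
87655 = 3*27902 + 3949
27902 = 7*3949 + 259
3949 = 15*259 + 64
259 = 4*64 + 3
64 = 21*3 + 1
3 = 3*1 + 0
gcd = 1, so the inverse exists. Back-substitute:
1 = 64 − 21·3
1 = −21·259 + 85·64
1 = 85·3949 − 1296·259
1 = −1296·27902 + 9157·3949
1 = 9157·87655 − 28767·27902
Hence 27902⁻¹ ≡ -28767 ≡ 58888 (mod 87655).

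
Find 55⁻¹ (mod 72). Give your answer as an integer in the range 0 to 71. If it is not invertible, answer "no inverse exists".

gcd(72, 55) by repeated division:
72 = 1·55 + 17
55 = 3·17 + 4
17 = 4·4 + 1
4 = 4·1 + 0
gcd = 1, so the inverse exists. Back-substitute:
1 = 17 − 4·4
1 = −4·55 + 13·17
1 = 13·72 − 17·55
So 55·(-17) ≡ 1 (mod 72), and -17 ≡ 55 (mod 72).

55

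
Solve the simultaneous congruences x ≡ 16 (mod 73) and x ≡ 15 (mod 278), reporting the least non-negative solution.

7243

Write x = 16 + 73·k. Then 73·k ≡ 15 − 16 ≡ 277 (mod 278).
Need 73⁻¹ mod 278. Extended Euclid on (278, 73):
278 = 3·73 + 59
73 = 1·59 + 14
59 = 4·14 + 3
14 = 4·3 + 2
3 = 1·2 + 1
2 = 2·1 + 0
Back-substitute:
1 = 3 − 2
1 = −14 + 5·3
1 = 5·59 − 21·14
1 = −21·73 + 26·59
1 = 26·278 − 99·73
73⁻¹ ≡ 179 (mod 278), so k ≡ 179·277 ≡ 99 (mod 278).
x = 16 + 73·99 = 7243.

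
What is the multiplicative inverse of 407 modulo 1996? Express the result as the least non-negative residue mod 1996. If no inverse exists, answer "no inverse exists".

Run Euclid on (1996, 407):
1996 = 4·407 + 368
407 = 1·368 + 39
368 = 9·39 + 17
39 = 2·17 + 5
17 = 3·5 + 2
5 = 2·2 + 1
2 = 2·1 + 0
gcd = 1, so the inverse exists. Back-substitute:
1 = 5 − 2·2
1 = −2·17 + 7·5
1 = 7·39 − 16·17
1 = −16·368 + 151·39
1 = 151·407 − 167·368
1 = −167·1996 + 819·407
So 407·819 ≡ 1 (mod 1996).

819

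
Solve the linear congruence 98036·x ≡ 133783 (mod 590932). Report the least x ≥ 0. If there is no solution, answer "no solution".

no solution

gcd(98036, 590932):
590932 = 6×98036 + 2716
98036 = 36×2716 + 260
2716 = 10×260 + 116
260 = 2×116 + 28
116 = 4×28 + 4
28 = 7×4 + 0
gcd = 4, but 4 ∤ 133783, so the congruence has no solution.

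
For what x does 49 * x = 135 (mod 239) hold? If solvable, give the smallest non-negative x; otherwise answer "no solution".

First find gcd(49, 239):
239 = 4×49 + 43
49 = 1×43 + 6
43 = 7×6 + 1
6 = 6×1 + 0
gcd = 1, so a unique solution mod 239 exists.
Back-substitute for the Bézout coefficients:
1 = 43 − 7·6
1 = −7·49 + 8·43
1 = 8·239 − 39·49
So 49·(-39) ≡ 1 (mod 239), giving 49⁻¹ ≡ 200.
x ≡ 49⁻¹·135 ≡ 200·135 ≡ 232 (mod 239).

232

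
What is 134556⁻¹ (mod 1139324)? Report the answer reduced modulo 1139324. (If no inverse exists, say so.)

Euclidean algorithm on 1139324, 134556:
1139324 = 8×134556 + 62876
134556 = 2×62876 + 8804
62876 = 7×8804 + 1248
8804 = 7×1248 + 68
1248 = 18×68 + 24
68 = 2×24 + 20
24 = 1×20 + 4
20 = 5×4 + 0
Since gcd = 4 > 1, 134556 is not a unit mod 1139324.

no inverse exists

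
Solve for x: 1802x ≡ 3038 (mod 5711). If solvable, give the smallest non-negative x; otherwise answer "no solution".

First find gcd(1802, 5711):
5711 = 3*1802 + 305
1802 = 5*305 + 277
305 = 1*277 + 28
277 = 9*28 + 25
28 = 1*25 + 3
25 = 8*3 + 1
3 = 3*1 + 0
gcd = 1, so a unique solution mod 5711 exists.
Back-substitute for the Bézout coefficients:
1 = 25 − 8·3
1 = −8·28 + 9·25
1 = 9·277 − 89·28
1 = −89·305 + 98·277
1 = 98·1802 − 579·305
1 = −579·5711 + 1835·1802
So 1802·(1835) ≡ 1 (mod 5711), giving 1802⁻¹ ≡ 1835.
x ≡ 1802⁻¹·3038 ≡ 1835·3038 ≡ 794 (mod 5711).

794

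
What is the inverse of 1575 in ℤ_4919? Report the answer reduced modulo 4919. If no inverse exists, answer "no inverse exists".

3423

Extended Euclidean algorithm:
4919 = 3×1575 + 194
1575 = 8×194 + 23
194 = 8×23 + 10
23 = 2×10 + 3
10 = 3×3 + 1
3 = 3×1 + 0
Since gcd(1575, 4919) = 1, back-substitute to write 1 as a combination:
1 = 10 − 3·3
1 = −3·23 + 7·10
1 = 7·194 − 59·23
1 = −59·1575 + 479·194
1 = 479·4919 − 1496·1575
Thus 1575·(-1496) ≡ 1 (mod 4919); reducing, -1496 mod 4919 = 3423.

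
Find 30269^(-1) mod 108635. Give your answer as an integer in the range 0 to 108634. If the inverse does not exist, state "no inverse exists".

83024

Extended Euclidean algorithm:
108635 = 3*30269 + 17828
30269 = 1*17828 + 12441
17828 = 1*12441 + 5387
12441 = 2*5387 + 1667
5387 = 3*1667 + 386
1667 = 4*386 + 123
386 = 3*123 + 17
123 = 7*17 + 4
17 = 4*4 + 1
4 = 4*1 + 0
Since gcd(30269, 108635) = 1, back-substitute to write 1 as a combination:
1 = 17 − 4·4
1 = −4·123 + 29·17
1 = 29·386 − 91·123
1 = −91·1667 + 393·386
1 = 393·5387 − 1270·1667
1 = −1270·12441 + 2933·5387
1 = 2933·17828 − 4203·12441
1 = −4203·30269 + 7136·17828
1 = 7136·108635 − 25611·30269
Thus 30269·(-25611) ≡ 1 (mod 108635); reducing, -25611 mod 108635 = 83024.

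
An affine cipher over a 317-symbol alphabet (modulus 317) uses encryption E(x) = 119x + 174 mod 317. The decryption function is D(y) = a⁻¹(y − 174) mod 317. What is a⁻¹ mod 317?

8

Run Euclid on (317, 119):
317 = 2·119 + 79
119 = 1·79 + 40
79 = 1·40 + 39
40 = 1·39 + 1
39 = 39·1 + 0
gcd = 1, so the inverse exists. Back-substitute:
1 = 40 − 39
1 = −79 + 2·40
1 = 2·119 − 3·79
1 = −3·317 + 8·119
So 119·8 ≡ 1 (mod 317).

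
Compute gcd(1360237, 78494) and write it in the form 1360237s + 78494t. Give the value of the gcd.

1

Euclidean algorithm:
1360237 = 17×78494 + 25839
78494 = 3×25839 + 977
25839 = 26×977 + 437
977 = 2×437 + 103
437 = 4×103 + 25
103 = 4×25 + 3
25 = 8×3 + 1
3 = 3×1 + 0
gcd(1360237, 78494) = 1.
Working backward:
1 = 25 − 8·3
1 = −8·103 + 33·25
1 = 33·437 − 140·103
1 = −140·977 + 313·437
1 = 313·25839 − 8278·977
1 = −8278·78494 + 25147·25839
1 = 25147·1360237 − 435777·78494
So 1 = (25147)·1360237 + (-435777)·78494.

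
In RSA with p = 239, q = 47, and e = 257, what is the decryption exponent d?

213

φ(n) = (p−1)(q−1) = 238·46 = 10948.
Need d with 257·d ≡ 1 (mod 10948). Apply the extended Euclidean algorithm:
10948 = 42·257 + 154
257 = 1·154 + 103
154 = 1·103 + 51
103 = 2·51 + 1
51 = 51·1 + 0
Back-substitute:
1 = 103 − 2·51
1 = −2·154 + 3·103
1 = 3·257 − 5·154
1 = −5·10948 + 213·257
So 257·213 ≡ 1 (mod 10948), hence d = 213.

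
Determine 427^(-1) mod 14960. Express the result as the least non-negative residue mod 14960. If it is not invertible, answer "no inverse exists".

gcd(14960, 427) by repeated division:
14960 = 35×427 + 15
427 = 28×15 + 7
15 = 2×7 + 1
7 = 7×1 + 0
The gcd is 1. Working backward:
1 = 15 − 2·7
1 = −2·427 + 57·15
1 = 57·14960 − 1997·427
Hence 427⁻¹ ≡ -1997 ≡ 12963 (mod 14960).

12963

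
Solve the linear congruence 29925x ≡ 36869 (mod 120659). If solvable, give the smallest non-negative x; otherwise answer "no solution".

6892

First find gcd(29925, 120659):
120659 = 4·29925 + 959
29925 = 31·959 + 196
959 = 4·196 + 175
196 = 1·175 + 21
175 = 8·21 + 7
21 = 3·7 + 0
gcd = 7 and 7 | 36869, so solutions exist. Divide through by 7: 4275x ≡ 5267 (mod 17237).
Now find 4275⁻¹ mod 17237:
17237 = 4×4275 + 137
4275 = 31×137 + 28
137 = 4×28 + 25
28 = 1×25 + 3
25 = 8×3 + 1
3 = 3×1 + 0
Back-substitute:
1 = 25 − 8·3
1 = −8·28 + 9·25
1 = 9·137 − 44·28
1 = −44·4275 + 1373·137
1 = 1373·17237 − 5536·4275
So 4275·(-5536) ≡ 1 (mod 17237), i.e. 4275⁻¹ ≡ 11701.
Then x ≡ 11701·5267 ≡ 6892 (mod 17237); the smallest non-negative solution is x = 6892.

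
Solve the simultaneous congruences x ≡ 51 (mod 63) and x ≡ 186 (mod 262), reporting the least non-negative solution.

4902

Write x = 51 + 63·k. Then 63·k ≡ 186 − 51 ≡ 135 (mod 262).
Need 63⁻¹ mod 262. Extended Euclid on (262, 63):
262 = 4*63 + 10
63 = 6*10 + 3
10 = 3*3 + 1
3 = 3*1 + 0
Back-substitute:
1 = 10 − 3·3
1 = −3·63 + 19·10
1 = 19·262 − 79·63
63⁻¹ ≡ 183 (mod 262), so k ≡ 183·135 ≡ 77 (mod 262).
x = 51 + 63·77 = 4902.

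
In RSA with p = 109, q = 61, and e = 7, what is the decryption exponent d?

3703

φ(n) = (p−1)(q−1) = 108·60 = 6480.
Need d with 7·d ≡ 1 (mod 6480). Apply the extended Euclidean algorithm:
6480 = 925×7 + 5
7 = 1×5 + 2
5 = 2×2 + 1
2 = 2×1 + 0
Back-substitute:
1 = 5 − 2·2
1 = −2·7 + 3·5
1 = 3·6480 − 2777·7
So 7·(-2777) ≡ 1 (mod 6480), hence d ≡ -2777 ≡ 3703 (mod 6480).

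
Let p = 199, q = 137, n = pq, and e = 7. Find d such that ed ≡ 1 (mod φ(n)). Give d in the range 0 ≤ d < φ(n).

φ(n) = (p−1)(q−1) = 198·136 = 26928.
Need d with 7·d ≡ 1 (mod 26928). Apply the extended Euclidean algorithm:
26928 = 3846×7 + 6
7 = 1×6 + 1
6 = 6×1 + 0
Back-substitute:
1 = 7 − 6
1 = −26928 + 3847·7
So 7·3847 ≡ 1 (mod 26928), hence d = 3847.

3847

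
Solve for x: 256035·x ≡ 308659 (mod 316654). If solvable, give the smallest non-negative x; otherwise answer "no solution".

First find gcd(256035, 316654):
316654 = 1*256035 + 60619
256035 = 4*60619 + 13559
60619 = 4*13559 + 6383
13559 = 2*6383 + 793
6383 = 8*793 + 39
793 = 20*39 + 13
39 = 3*13 + 0
gcd = 13 and 13 | 308659, so solutions exist. Divide through by 13: 19695x ≡ 23743 (mod 24358).
Now find 19695⁻¹ mod 24358:
24358 = 1·19695 + 4663
19695 = 4·4663 + 1043
4663 = 4·1043 + 491
1043 = 2·491 + 61
491 = 8·61 + 3
61 = 20·3 + 1
3 = 3·1 + 0
Back-substitute:
1 = 61 − 20·3
1 = −20·491 + 161·61
1 = 161·1043 − 342·491
1 = −342·4663 + 1529·1043
1 = 1529·19695 − 6458·4663
1 = −6458·24358 + 7987·19695
So 19695⁻¹ ≡ 7987 (mod 24358).
Then x ≡ 7987·23743 ≡ 8311 (mod 24358); the smallest non-negative solution is x = 8311.

8311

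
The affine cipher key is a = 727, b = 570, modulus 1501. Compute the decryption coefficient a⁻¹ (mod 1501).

Run Euclid on (1501, 727):
1501 = 2*727 + 47
727 = 15*47 + 22
47 = 2*22 + 3
22 = 7*3 + 1
3 = 3*1 + 0
The gcd is 1. Working backward:
1 = 22 − 7·3
1 = −7·47 + 15·22
1 = 15·727 − 232·47
1 = −232·1501 + 479·727
So 727·479 ≡ 1 (mod 1501).

479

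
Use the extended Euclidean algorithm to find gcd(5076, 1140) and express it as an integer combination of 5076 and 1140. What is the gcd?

Repeated division:
5076 = 4×1140 + 516
1140 = 2×516 + 108
516 = 4×108 + 84
108 = 1×84 + 24
84 = 3×24 + 12
24 = 2×12 + 0
gcd(5076, 1140) = 12.
Working backward:
12 = 84 − 3·24
12 = −3·108 + 4·84
12 = 4·516 − 19·108
12 = −19·1140 + 42·516
12 = 42·5076 − 187·1140
So 12 = (42)·5076 + (-187)·1140.

12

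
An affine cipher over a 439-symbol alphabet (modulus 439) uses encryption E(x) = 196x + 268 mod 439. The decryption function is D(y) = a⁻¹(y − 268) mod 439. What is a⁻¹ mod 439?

gcd(439, 196) by repeated division:
439 = 2×196 + 47
196 = 4×47 + 8
47 = 5×8 + 7
8 = 1×7 + 1
7 = 7×1 + 0
Since gcd(196, 439) = 1, back-substitute to write 1 as a combination:
1 = 8 − 7
1 = −47 + 6·8
1 = 6·196 − 25·47
1 = −25·439 + 56·196
So 196·56 ≡ 1 (mod 439).

56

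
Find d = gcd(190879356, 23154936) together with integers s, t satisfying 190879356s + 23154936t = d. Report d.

Repeated division:
190879356 = 8*23154936 + 5639868
23154936 = 4*5639868 + 595464
5639868 = 9*595464 + 280692
595464 = 2*280692 + 34080
280692 = 8*34080 + 8052
34080 = 4*8052 + 1872
8052 = 4*1872 + 564
1872 = 3*564 + 180
564 = 3*180 + 24
180 = 7*24 + 12
24 = 2*12 + 0
gcd(190879356, 23154936) = 12.
Working backward:
12 = 180 − 7·24
12 = −7·564 + 22·180
12 = 22·1872 − 73·564
12 = −73·8052 + 314·1872
12 = 314·34080 − 1329·8052
12 = −1329·280692 + 10946·34080
12 = 10946·595464 − 23221·280692
12 = −23221·5639868 + 219935·595464
12 = 219935·23154936 − 902961·5639868
12 = −902961·190879356 + 7443623·23154936
So 12 = (-902961)·190879356 + (7443623)·23154936.

12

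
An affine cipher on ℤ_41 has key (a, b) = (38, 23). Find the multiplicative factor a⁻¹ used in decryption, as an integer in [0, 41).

27

Extended Euclidean algorithm:
41 = 1·38 + 3
38 = 12·3 + 2
3 = 1·2 + 1
2 = 2·1 + 0
The gcd is 1. Working backward:
1 = 3 − 2
1 = −38 + 13·3
1 = 13·41 − 14·38
Hence 38⁻¹ ≡ -14 ≡ 27 (mod 41).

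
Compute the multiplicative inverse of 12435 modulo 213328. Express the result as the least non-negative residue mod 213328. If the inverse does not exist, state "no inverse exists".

Apply the Euclidean algorithm to 213328 and 12435:
213328 = 17·12435 + 1933
12435 = 6·1933 + 837
1933 = 2·837 + 259
837 = 3·259 + 60
259 = 4·60 + 19
60 = 3·19 + 3
19 = 6·3 + 1
3 = 3·1 + 0
gcd = 1, so the inverse exists. Back-substitute:
1 = 19 − 6·3
1 = −6·60 + 19·19
1 = 19·259 − 82·60
1 = −82·837 + 265·259
1 = 265·1933 − 612·837
1 = −612·12435 + 3937·1933
1 = 3937·213328 − 67541·12435
Hence 12435⁻¹ ≡ -67541 ≡ 145787 (mod 213328).

145787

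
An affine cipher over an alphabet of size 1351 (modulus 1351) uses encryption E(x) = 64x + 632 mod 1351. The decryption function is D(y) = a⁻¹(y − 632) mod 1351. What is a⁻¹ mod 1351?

190

Apply the Euclidean algorithm to 1351 and 64:
1351 = 21·64 + 7
64 = 9·7 + 1
7 = 7·1 + 0
gcd = 1, so the inverse exists. Back-substitute:
1 = 64 − 9·7
1 = −9·1351 + 190·64
So 64·190 ≡ 1 (mod 1351).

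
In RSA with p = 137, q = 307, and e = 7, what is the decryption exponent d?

35671

φ(n) = (p−1)(q−1) = 136·306 = 41616.
Need d with 7·d ≡ 1 (mod 41616). Apply the extended Euclidean algorithm:
41616 = 5945·7 + 1
7 = 7·1 + 0
Back-substitute:
1 = 41616 − 5945·7
So 7·(-5945) ≡ 1 (mod 41616), hence d ≡ -5945 ≡ 35671 (mod 41616).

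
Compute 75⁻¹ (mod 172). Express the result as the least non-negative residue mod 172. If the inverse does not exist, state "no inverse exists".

39

Extended Euclidean algorithm:
172 = 2·75 + 22
75 = 3·22 + 9
22 = 2·9 + 4
9 = 2·4 + 1
4 = 4·1 + 0
The gcd is 1. Working backward:
1 = 9 − 2·4
1 = −2·22 + 5·9
1 = 5·75 − 17·22
1 = −17·172 + 39·75
So 75·39 ≡ 1 (mod 172).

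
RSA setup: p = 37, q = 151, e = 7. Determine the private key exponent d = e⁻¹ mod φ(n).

φ(n) = (p−1)(q−1) = 36·150 = 5400.
Need d with 7·d ≡ 1 (mod 5400). Apply the extended Euclidean algorithm:
5400 = 771·7 + 3
7 = 2·3 + 1
3 = 3·1 + 0
Back-substitute:
1 = 7 − 2·3
1 = −2·5400 + 1543·7
So 7·1543 ≡ 1 (mod 5400), hence d = 1543.

1543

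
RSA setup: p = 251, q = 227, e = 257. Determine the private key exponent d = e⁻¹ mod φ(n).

φ(n) = (p−1)(q−1) = 250·226 = 56500.
Need d with 257·d ≡ 1 (mod 56500). Apply the extended Euclidean algorithm:
56500 = 219*257 + 217
257 = 1*217 + 40
217 = 5*40 + 17
40 = 2*17 + 6
17 = 2*6 + 5
6 = 1*5 + 1
5 = 5*1 + 0
Back-substitute:
1 = 6 − 5
1 = −17 + 3·6
1 = 3·40 − 7·17
1 = −7·217 + 38·40
1 = 38·257 − 45·217
1 = −45·56500 + 9893·257
So 257·9893 ≡ 1 (mod 56500), hence d = 9893.

9893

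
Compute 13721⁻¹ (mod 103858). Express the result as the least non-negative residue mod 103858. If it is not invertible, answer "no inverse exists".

24585

Run Euclid on (103858, 13721):
103858 = 7·13721 + 7811
13721 = 1·7811 + 5910
7811 = 1·5910 + 1901
5910 = 3·1901 + 207
1901 = 9·207 + 38
207 = 5·38 + 17
38 = 2·17 + 4
17 = 4·4 + 1
4 = 4·1 + 0
Since gcd(13721, 103858) = 1, back-substitute to write 1 as a combination:
1 = 17 − 4·4
1 = −4·38 + 9·17
1 = 9·207 − 49·38
1 = −49·1901 + 450·207
1 = 450·5910 − 1399·1901
1 = −1399·7811 + 1849·5910
1 = 1849·13721 − 3248·7811
1 = −3248·103858 + 24585·13721
So 13721·24585 ≡ 1 (mod 103858).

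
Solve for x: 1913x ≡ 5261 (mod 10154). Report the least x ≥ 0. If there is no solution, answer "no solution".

507

First find gcd(1913, 10154):
10154 = 5·1913 + 589
1913 = 3·589 + 146
589 = 4·146 + 5
146 = 29·5 + 1
5 = 5·1 + 0
gcd = 1, so a unique solution mod 10154 exists.
Back-substitute for the Bézout coefficients:
1 = 146 − 29·5
1 = −29·589 + 117·146
1 = 117·1913 − 380·589
1 = −380·10154 + 2017·1913
So 1913·(2017) ≡ 1 (mod 10154), giving 1913⁻¹ ≡ 2017.
x ≡ 1913⁻¹·5261 ≡ 2017·5261 ≡ 507 (mod 10154).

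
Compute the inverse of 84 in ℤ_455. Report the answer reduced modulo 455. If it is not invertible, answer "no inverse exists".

Euclidean algorithm on 455, 84:
455 = 5·84 + 35
84 = 2·35 + 14
35 = 2·14 + 7
14 = 2·7 + 0
Since gcd = 7 > 1, 84 is not a unit mod 455.

no inverse exists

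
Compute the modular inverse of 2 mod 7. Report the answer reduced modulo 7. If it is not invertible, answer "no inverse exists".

Apply the Euclidean algorithm to 7 and 2:
7 = 3*2 + 1
2 = 2*1 + 0
The gcd is 1. Working backward:
1 = 7 − 3·2
Hence 2⁻¹ ≡ -3 ≡ 4 (mod 7).

4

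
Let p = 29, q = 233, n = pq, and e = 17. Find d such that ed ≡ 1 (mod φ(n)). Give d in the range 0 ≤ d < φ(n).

3057

φ(n) = (p−1)(q−1) = 28·232 = 6496.
Need d with 17·d ≡ 1 (mod 6496). Apply the extended Euclidean algorithm:
6496 = 382*17 + 2
17 = 8*2 + 1
2 = 2*1 + 0
Back-substitute:
1 = 17 − 8·2
1 = −8·6496 + 3057·17
So 17·3057 ≡ 1 (mod 6496), hence d = 3057.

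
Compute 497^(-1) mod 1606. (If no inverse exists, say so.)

Extended Euclidean algorithm:
1606 = 3×497 + 115
497 = 4×115 + 37
115 = 3×37 + 4
37 = 9×4 + 1
4 = 4×1 + 0
Since gcd(497, 1606) = 1, back-substitute to write 1 as a combination:
1 = 37 − 9·4
1 = −9·115 + 28·37
1 = 28·497 − 121·115
1 = −121·1606 + 391·497
So 497·391 ≡ 1 (mod 1606).

391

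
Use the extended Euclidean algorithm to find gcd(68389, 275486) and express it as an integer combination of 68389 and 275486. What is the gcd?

1

Euclidean algorithm:
275486 = 4·68389 + 1930
68389 = 35·1930 + 839
1930 = 2·839 + 252
839 = 3·252 + 83
252 = 3·83 + 3
83 = 27·3 + 2
3 = 1·2 + 1
2 = 2·1 + 0
gcd(68389, 275486) = 1.
Back-substituting:
1 = 3 − 2
1 = −83 + 28·3
1 = 28·252 − 85·83
1 = −85·839 + 283·252
1 = 283·1930 − 651·839
1 = −651·68389 + 23068·1930
1 = 23068·275486 − 92923·68389
So 1 = (23068)·275486 + (-92923)·68389.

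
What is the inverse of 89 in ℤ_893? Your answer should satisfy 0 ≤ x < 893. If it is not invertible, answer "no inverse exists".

592

Run Euclid on (893, 89):
893 = 10·89 + 3
89 = 29·3 + 2
3 = 1·2 + 1
2 = 2·1 + 0
The gcd is 1. Working backward:
1 = 3 − 2
1 = −89 + 30·3
1 = 30·893 − 301·89
Hence 89⁻¹ ≡ -301 ≡ 592 (mod 893).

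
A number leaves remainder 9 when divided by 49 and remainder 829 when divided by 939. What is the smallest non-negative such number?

19609

Write x = 9 + 49·k. Then 49·k ≡ 829 − 9 ≡ 820 (mod 939).
Need 49⁻¹ mod 939. Extended Euclid on (939, 49):
939 = 19*49 + 8
49 = 6*8 + 1
8 = 8*1 + 0
Back-substitute:
1 = 49 − 6·8
1 = −6·939 + 115·49
49⁻¹ ≡ 115 (mod 939), so k ≡ 115·820 ≡ 400 (mod 939).
x = 9 + 49·400 = 19609.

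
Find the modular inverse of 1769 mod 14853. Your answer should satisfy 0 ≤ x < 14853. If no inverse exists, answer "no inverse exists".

3602

Extended Euclidean algorithm:
14853 = 8·1769 + 701
1769 = 2·701 + 367
701 = 1·367 + 334
367 = 1·334 + 33
334 = 10·33 + 4
33 = 8·4 + 1
4 = 4·1 + 0
Since gcd(1769, 14853) = 1, back-substitute to write 1 as a combination:
1 = 33 − 8·4
1 = −8·334 + 81·33
1 = 81·367 − 89·334
1 = −89·701 + 170·367
1 = 170·1769 − 429·701
1 = −429·14853 + 3602·1769
So 1769·3602 ≡ 1 (mod 14853).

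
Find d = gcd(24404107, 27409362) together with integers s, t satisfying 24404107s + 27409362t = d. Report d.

1

Euclidean algorithm:
27409362 = 1·24404107 + 3005255
24404107 = 8·3005255 + 362067
3005255 = 8·362067 + 108719
362067 = 3·108719 + 35910
108719 = 3·35910 + 989
35910 = 36·989 + 306
989 = 3·306 + 71
306 = 4·71 + 22
71 = 3·22 + 5
22 = 4·5 + 2
5 = 2·2 + 1
2 = 2·1 + 0
gcd(24404107, 27409362) = 1.
Back-substituting:
1 = 5 − 2·2
1 = −2·22 + 9·5
1 = 9·71 − 29·22
1 = −29·306 + 125·71
1 = 125·989 − 404·306
1 = −404·35910 + 14669·989
1 = 14669·108719 − 44411·35910
1 = −44411·362067 + 147902·108719
1 = 147902·3005255 − 1227627·362067
1 = −1227627·24404107 + 9968918·3005255
1 = 9968918·27409362 − 11196545·24404107
So 1 = (9968918)·27409362 + (-11196545)·24404107.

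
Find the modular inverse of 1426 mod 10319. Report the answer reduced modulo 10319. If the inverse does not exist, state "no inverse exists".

7012

Run Euclid on (10319, 1426):
10319 = 7·1426 + 337
1426 = 4·337 + 78
337 = 4·78 + 25
78 = 3·25 + 3
25 = 8·3 + 1
3 = 3·1 + 0
The gcd is 1. Working backward:
1 = 25 − 8·3
1 = −8·78 + 25·25
1 = 25·337 − 108·78
1 = −108·1426 + 457·337
1 = 457·10319 − 3307·1426
Hence 1426⁻¹ ≡ -3307 ≡ 7012 (mod 10319).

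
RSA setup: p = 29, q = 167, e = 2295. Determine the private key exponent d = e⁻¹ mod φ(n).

4087

φ(n) = (p−1)(q−1) = 28·166 = 4648.
Need d with 2295·d ≡ 1 (mod 4648). Apply the extended Euclidean algorithm:
4648 = 2×2295 + 58
2295 = 39×58 + 33
58 = 1×33 + 25
33 = 1×25 + 8
25 = 3×8 + 1
8 = 8×1 + 0
Back-substitute:
1 = 25 − 3·8
1 = −3·33 + 4·25
1 = 4·58 − 7·33
1 = −7·2295 + 277·58
1 = 277·4648 − 561·2295
So 2295·(-561) ≡ 1 (mod 4648), hence d ≡ -561 ≡ 4087 (mod 4648).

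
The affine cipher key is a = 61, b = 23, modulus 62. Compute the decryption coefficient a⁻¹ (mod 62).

61

Extended Euclidean algorithm:
62 = 1·61 + 1
61 = 61·1 + 0
gcd = 1, so the inverse exists. Back-substitute:
1 = 62 − 61
Thus 61·(-1) ≡ 1 (mod 62); reducing, -1 mod 62 = 61.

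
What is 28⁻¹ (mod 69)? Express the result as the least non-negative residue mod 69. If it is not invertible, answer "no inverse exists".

37

Run Euclid on (69, 28):
69 = 2·28 + 13
28 = 2·13 + 2
13 = 6·2 + 1
2 = 2·1 + 0
gcd = 1, so the inverse exists. Back-substitute:
1 = 13 − 6·2
1 = −6·28 + 13·13
1 = 13·69 − 32·28
Thus 28·(-32) ≡ 1 (mod 69); reducing, -32 mod 69 = 37.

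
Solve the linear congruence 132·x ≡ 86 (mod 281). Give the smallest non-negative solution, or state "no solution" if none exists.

First find gcd(132, 281):
281 = 2×132 + 17
132 = 7×17 + 13
17 = 1×13 + 4
13 = 3×4 + 1
4 = 4×1 + 0
gcd = 1, so a unique solution mod 281 exists.
Back-substitute for the Bézout coefficients:
1 = 13 − 3·4
1 = −3·17 + 4·13
1 = 4·132 − 31·17
1 = −31·281 + 66·132
So 132·(66) ≡ 1 (mod 281), giving 132⁻¹ ≡ 66.
x ≡ 132⁻¹·86 ≡ 66·86 ≡ 56 (mod 281).

56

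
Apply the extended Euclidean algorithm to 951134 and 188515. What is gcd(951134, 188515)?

1

Repeated division:
951134 = 5*188515 + 8559
188515 = 22*8559 + 217
8559 = 39*217 + 96
217 = 2*96 + 25
96 = 3*25 + 21
25 = 1*21 + 4
21 = 5*4 + 1
4 = 4*1 + 0
gcd(951134, 188515) = 1.
Working backward:
1 = 21 − 5·4
1 = −5·25 + 6·21
1 = 6·96 − 23·25
1 = −23·217 + 52·96
1 = 52·8559 − 2051·217
1 = −2051·188515 + 45174·8559
1 = 45174·951134 − 227921·188515
So 1 = (45174)·951134 + (-227921)·188515.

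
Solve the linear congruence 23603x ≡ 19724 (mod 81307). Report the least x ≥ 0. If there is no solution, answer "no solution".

First find gcd(23603, 81307):
81307 = 3·23603 + 10498
23603 = 2·10498 + 2607
10498 = 4·2607 + 70
2607 = 37·70 + 17
70 = 4·17 + 2
17 = 8·2 + 1
2 = 2·1 + 0
gcd = 1, so a unique solution mod 81307 exists.
Back-substitute for the Bézout coefficients:
1 = 17 − 8·2
1 = −8·70 + 33·17
1 = 33·2607 − 1229·70
1 = −1229·10498 + 4949·2607
1 = 4949·23603 − 11127·10498
1 = −11127·81307 + 38330·23603
So 23603·(38330) ≡ 1 (mod 81307), giving 23603⁻¹ ≡ 38330.
x ≡ 23603⁻¹·19724 ≡ 38330·19724 ≡ 28434 (mod 81307).

28434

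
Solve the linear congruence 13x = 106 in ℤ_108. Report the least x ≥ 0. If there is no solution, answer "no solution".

58

First find gcd(13, 108):
108 = 8·13 + 4
13 = 3·4 + 1
4 = 4·1 + 0
gcd = 1, so a unique solution mod 108 exists.
Back-substitute for the Bézout coefficients:
1 = 13 − 3·4
1 = −3·108 + 25·13
So 13·(25) ≡ 1 (mod 108), giving 13⁻¹ ≡ 25.
x ≡ 13⁻¹·106 ≡ 25·106 ≡ 58 (mod 108).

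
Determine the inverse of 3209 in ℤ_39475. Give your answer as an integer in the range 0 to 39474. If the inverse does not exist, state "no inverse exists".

gcd(39475, 3209) by repeated division:
39475 = 12·3209 + 967
3209 = 3·967 + 308
967 = 3·308 + 43
308 = 7·43 + 7
43 = 6·7 + 1
7 = 7·1 + 0
The gcd is 1. Working backward:
1 = 43 − 6·7
1 = −6·308 + 43·43
1 = 43·967 − 135·308
1 = −135·3209 + 448·967
1 = 448·39475 − 5511·3209
Hence 3209⁻¹ ≡ -5511 ≡ 33964 (mod 39475).

33964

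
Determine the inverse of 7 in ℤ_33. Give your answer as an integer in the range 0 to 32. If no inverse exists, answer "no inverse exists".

Run Euclid on (33, 7):
33 = 4·7 + 5
7 = 1·5 + 2
5 = 2·2 + 1
2 = 2·1 + 0
gcd = 1, so the inverse exists. Back-substitute:
1 = 5 − 2·2
1 = −2·7 + 3·5
1 = 3·33 − 14·7
Hence 7⁻¹ ≡ -14 ≡ 19 (mod 33).

19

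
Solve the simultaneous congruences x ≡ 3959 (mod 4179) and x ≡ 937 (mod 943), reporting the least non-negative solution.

3071345

Write x = 3959 + 4179·k. Then 4179·k ≡ 937 − 3959 ≡ 750 (mod 943).
Need 4179⁻¹ mod 943. Extended Euclid on (943, 407):
943 = 2·407 + 129
407 = 3·129 + 20
129 = 6·20 + 9
20 = 2·9 + 2
9 = 4·2 + 1
2 = 2·1 + 0
Back-substitute:
1 = 9 − 4·2
1 = −4·20 + 9·9
1 = 9·129 − 58·20
1 = −58·407 + 183·129
1 = 183·943 − 424·407
4179⁻¹ ≡ 519 (mod 943), so k ≡ 519·750 ≡ 734 (mod 943).
x = 3959 + 4179·734 = 3071345.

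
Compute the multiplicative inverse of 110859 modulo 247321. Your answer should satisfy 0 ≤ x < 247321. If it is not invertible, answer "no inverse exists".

172747

Run Euclid on (247321, 110859):
247321 = 2*110859 + 25603
110859 = 4*25603 + 8447
25603 = 3*8447 + 262
8447 = 32*262 + 63
262 = 4*63 + 10
63 = 6*10 + 3
10 = 3*3 + 1
3 = 3*1 + 0
gcd = 1, so the inverse exists. Back-substitute:
1 = 10 − 3·3
1 = −3·63 + 19·10
1 = 19·262 − 79·63
1 = −79·8447 + 2547·262
1 = 2547·25603 − 7720·8447
1 = −7720·110859 + 33427·25603
1 = 33427·247321 − 74574·110859
Hence 110859⁻¹ ≡ -74574 ≡ 172747 (mod 247321).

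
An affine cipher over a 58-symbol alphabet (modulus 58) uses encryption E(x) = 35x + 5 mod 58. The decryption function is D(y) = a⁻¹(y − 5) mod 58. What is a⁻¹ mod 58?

Run Euclid on (58, 35):
58 = 1*35 + 23
35 = 1*23 + 12
23 = 1*12 + 11
12 = 1*11 + 1
11 = 11*1 + 0
The gcd is 1. Working backward:
1 = 12 − 11
1 = −23 + 2·12
1 = 2·35 − 3·23
1 = −3·58 + 5·35
So 35·5 ≡ 1 (mod 58).

5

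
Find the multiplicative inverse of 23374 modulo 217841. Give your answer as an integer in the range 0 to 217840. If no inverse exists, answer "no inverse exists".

Euclidean algorithm on 217841, 23374:
217841 = 9·23374 + 7475
23374 = 3·7475 + 949
7475 = 7·949 + 832
949 = 1·832 + 117
832 = 7·117 + 13
117 = 9·13 + 0
The gcd is 13, not 1, hence no inverse exists.

no inverse exists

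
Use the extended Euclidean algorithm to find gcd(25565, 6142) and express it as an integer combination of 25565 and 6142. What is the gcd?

Repeated division:
25565 = 4×6142 + 997
6142 = 6×997 + 160
997 = 6×160 + 37
160 = 4×37 + 12
37 = 3×12 + 1
12 = 12×1 + 0
gcd(25565, 6142) = 1.
Working backward:
1 = 37 − 3·12
1 = −3·160 + 13·37
1 = 13·997 − 81·160
1 = −81·6142 + 499·997
1 = 499·25565 − 2077·6142
So 1 = (499)·25565 + (-2077)·6142.

1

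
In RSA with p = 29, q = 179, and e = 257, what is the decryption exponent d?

4441

φ(n) = (p−1)(q−1) = 28·178 = 4984.
Need d with 257·d ≡ 1 (mod 4984). Apply the extended Euclidean algorithm:
4984 = 19*257 + 101
257 = 2*101 + 55
101 = 1*55 + 46
55 = 1*46 + 9
46 = 5*9 + 1
9 = 9*1 + 0
Back-substitute:
1 = 46 − 5·9
1 = −5·55 + 6·46
1 = 6·101 − 11·55
1 = −11·257 + 28·101
1 = 28·4984 − 543·257
So 257·(-543) ≡ 1 (mod 4984), hence d ≡ -543 ≡ 4441 (mod 4984).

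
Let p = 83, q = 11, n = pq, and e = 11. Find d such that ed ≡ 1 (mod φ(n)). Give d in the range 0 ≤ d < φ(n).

671

φ(n) = (p−1)(q−1) = 82·10 = 820.
Need d with 11·d ≡ 1 (mod 820). Apply the extended Euclidean algorithm:
820 = 74×11 + 6
11 = 1×6 + 5
6 = 1×5 + 1
5 = 5×1 + 0
Back-substitute:
1 = 6 − 5
1 = −11 + 2·6
1 = 2·820 − 149·11
So 11·(-149) ≡ 1 (mod 820), hence d ≡ -149 ≡ 671 (mod 820).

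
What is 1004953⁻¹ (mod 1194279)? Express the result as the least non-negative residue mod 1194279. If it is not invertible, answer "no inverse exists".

516409

gcd(1194279, 1004953) by repeated division:
1194279 = 1·1004953 + 189326
1004953 = 5·189326 + 58323
189326 = 3·58323 + 14357
58323 = 4·14357 + 895
14357 = 16·895 + 37
895 = 24·37 + 7
37 = 5·7 + 2
7 = 3·2 + 1
2 = 2·1 + 0
gcd = 1, so the inverse exists. Back-substitute:
1 = 7 − 3·2
1 = −3·37 + 16·7
1 = 16·895 − 387·37
1 = −387·14357 + 6208·895
1 = 6208·58323 − 25219·14357
1 = −25219·189326 + 81865·58323
1 = 81865·1004953 − 434544·189326
1 = −434544·1194279 + 516409·1004953
So 1004953·516409 ≡ 1 (mod 1194279).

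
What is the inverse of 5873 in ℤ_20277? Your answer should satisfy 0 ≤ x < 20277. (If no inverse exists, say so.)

9101

Apply the Euclidean algorithm to 20277 and 5873:
20277 = 3×5873 + 2658
5873 = 2×2658 + 557
2658 = 4×557 + 430
557 = 1×430 + 127
430 = 3×127 + 49
127 = 2×49 + 29
49 = 1×29 + 20
29 = 1×20 + 9
20 = 2×9 + 2
9 = 4×2 + 1
2 = 2×1 + 0
Since gcd(5873, 20277) = 1, back-substitute to write 1 as a combination:
1 = 9 − 4·2
1 = −4·20 + 9·9
1 = 9·29 − 13·20
1 = −13·49 + 22·29
1 = 22·127 − 57·49
1 = −57·430 + 193·127
1 = 193·557 − 250·430
1 = −250·2658 + 1193·557
1 = 1193·5873 − 2636·2658
1 = −2636·20277 + 9101·5873
So 5873·9101 ≡ 1 (mod 20277).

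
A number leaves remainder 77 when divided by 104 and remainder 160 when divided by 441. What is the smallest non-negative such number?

Write x = 77 + 104·k. Then 104·k ≡ 160 − 77 ≡ 83 (mod 441).
Need 104⁻¹ mod 441. Extended Euclid on (441, 104):
441 = 4*104 + 25
104 = 4*25 + 4
25 = 6*4 + 1
4 = 4*1 + 0
Back-substitute:
1 = 25 − 6·4
1 = −6·104 + 25·25
1 = 25·441 − 106·104
104⁻¹ ≡ 335 (mod 441), so k ≡ 335·83 ≡ 22 (mod 441).
x = 77 + 104·22 = 2365.

2365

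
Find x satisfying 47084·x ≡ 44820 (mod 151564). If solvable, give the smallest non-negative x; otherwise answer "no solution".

First find gcd(47084, 151564):
151564 = 3×47084 + 10312
47084 = 4×10312 + 5836
10312 = 1×5836 + 4476
5836 = 1×4476 + 1360
4476 = 3×1360 + 396
1360 = 3×396 + 172
396 = 2×172 + 52
172 = 3×52 + 16
52 = 3×16 + 4
16 = 4×4 + 0
gcd = 4 and 4 | 44820, so solutions exist. Divide through by 4: 11771x ≡ 11205 (mod 37891).
Now find 11771⁻¹ mod 37891:
37891 = 3·11771 + 2578
11771 = 4·2578 + 1459
2578 = 1·1459 + 1119
1459 = 1·1119 + 340
1119 = 3·340 + 99
340 = 3·99 + 43
99 = 2·43 + 13
43 = 3·13 + 4
13 = 3·4 + 1
4 = 4·1 + 0
Back-substitute:
1 = 13 − 3·4
1 = −3·43 + 10·13
1 = 10·99 − 23·43
1 = −23·340 + 79·99
1 = 79·1119 − 260·340
1 = −260·1459 + 339·1119
1 = 339·2578 − 599·1459
1 = −599·11771 + 2735·2578
1 = 2735·37891 − 8804·11771
So 11771·(-8804) ≡ 1 (mod 37891), i.e. 11771⁻¹ ≡ 29087.
Then x ≡ 29087·11205 ≡ 19344 (mod 37891); the smallest non-negative solution is x = 19344.

19344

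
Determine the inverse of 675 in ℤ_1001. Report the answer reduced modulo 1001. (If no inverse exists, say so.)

740

Extended Euclidean algorithm:
1001 = 1×675 + 326
675 = 2×326 + 23
326 = 14×23 + 4
23 = 5×4 + 3
4 = 1×3 + 1
3 = 3×1 + 0
Since gcd(675, 1001) = 1, back-substitute to write 1 as a combination:
1 = 4 − 3
1 = −23 + 6·4
1 = 6·326 − 85·23
1 = −85·675 + 176·326
1 = 176·1001 − 261·675
So 675·(-261) ≡ 1 (mod 1001), and -261 ≡ 740 (mod 1001).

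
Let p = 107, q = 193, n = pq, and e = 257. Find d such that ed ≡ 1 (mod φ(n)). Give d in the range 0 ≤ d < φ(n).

φ(n) = (p−1)(q−1) = 106·192 = 20352.
Need d with 257·d ≡ 1 (mod 20352). Apply the extended Euclidean algorithm:
20352 = 79×257 + 49
257 = 5×49 + 12
49 = 4×12 + 1
12 = 12×1 + 0
Back-substitute:
1 = 49 − 4·12
1 = −4·257 + 21·49
1 = 21·20352 − 1663·257
So 257·(-1663) ≡ 1 (mod 20352), hence d ≡ -1663 ≡ 18689 (mod 20352).

18689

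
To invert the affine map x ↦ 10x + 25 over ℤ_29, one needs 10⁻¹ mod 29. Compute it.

3

Apply the Euclidean algorithm to 29 and 10:
29 = 2*10 + 9
10 = 1*9 + 1
9 = 9*1 + 0
The gcd is 1. Working backward:
1 = 10 − 9
1 = −29 + 3·10
So 10·3 ≡ 1 (mod 29).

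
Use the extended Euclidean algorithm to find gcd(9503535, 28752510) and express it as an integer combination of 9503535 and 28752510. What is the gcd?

Euclidean algorithm:
28752510 = 3·9503535 + 241905
9503535 = 39·241905 + 69240
241905 = 3·69240 + 34185
69240 = 2·34185 + 870
34185 = 39·870 + 255
870 = 3·255 + 105
255 = 2·105 + 45
105 = 2·45 + 15
45 = 3·15 + 0
gcd(9503535, 28752510) = 15.
Back-substituting:
15 = 105 − 2·45
15 = −2·255 + 5·105
15 = 5·870 − 17·255
15 = −17·34185 + 668·870
15 = 668·69240 − 1353·34185
15 = −1353·241905 + 4727·69240
15 = 4727·9503535 − 185706·241905
15 = −185706·28752510 + 561845·9503535
So 15 = (-185706)·28752510 + (561845)·9503535.

15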